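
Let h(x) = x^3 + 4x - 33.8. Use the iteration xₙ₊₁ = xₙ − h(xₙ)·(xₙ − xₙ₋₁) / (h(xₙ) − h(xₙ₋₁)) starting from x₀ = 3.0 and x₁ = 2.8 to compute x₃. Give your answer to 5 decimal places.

2.82339

h(3.0) = 5.2000000, h(2.8) = -0.6480000
x₂ = 2.8000000 − (-0.6480000)·(2.8000000 − 3.0000000) / (-0.6480000 − 5.2000000) = 2.8000000 − (0.1296000)/(-5.8480000) = 2.8221614
h(2.8221614) = -0.0339813
x₃ = 2.8221614 − (-0.0339813)·(2.8221614 − 2.8000000) / (-0.0339813 − (-0.6480000)) = 2.8221614 − (-0.0007531)/(0.6140187) = 2.8233879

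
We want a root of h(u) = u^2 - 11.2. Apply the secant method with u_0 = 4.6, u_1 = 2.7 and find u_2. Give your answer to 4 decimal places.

h(4.6) = 9.960000, h(2.7) = -3.910000
u_2 = 2.700000 − (-3.910000)·(2.700000 − 4.600000) / (-3.910000 − 9.960000) = 2.700000 − (7.429000)/(-13.870000) = 3.235616

3.2356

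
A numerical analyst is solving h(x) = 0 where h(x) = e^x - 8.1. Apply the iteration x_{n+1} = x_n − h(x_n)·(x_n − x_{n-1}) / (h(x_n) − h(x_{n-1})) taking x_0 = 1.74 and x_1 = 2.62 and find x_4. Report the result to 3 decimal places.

h(1.74) = -2.40266, h(2.62) = 5.63572
x_2 = 2.62000 − 5.63572·(2.62000 − 1.74000) / (5.63572 − (-2.40266)) = 2.62000 − (4.95944)/(8.03838) = 2.00303
h(2.00303) = -0.68852
x_3 = 2.00303 − (-0.68852)·(2.00303 − 2.62000) / (-0.68852 − 5.63572) = 2.00303 − (0.42480)/(-6.32424) = 2.07020
h(2.07020) = -0.17359
x_4 = 2.07020 − (-0.17359)·(2.07020 − 2.00303) / (-0.17359 − (-0.68852)) = 2.07020 − (-0.01166)/(0.51492) = 2.09284

2.093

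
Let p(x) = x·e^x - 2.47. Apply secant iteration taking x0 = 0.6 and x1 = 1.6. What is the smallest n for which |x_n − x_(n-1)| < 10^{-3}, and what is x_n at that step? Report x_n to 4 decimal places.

n = 6, x_n = 0.9527

p(0.6) = -1.376729, p(1.6) = 5.454852
x2 = 1.600000 − 5.454852·(1.000000)/(6.831581) = 0.801524;  |Δ| = 0.798476
p(0.801524) = -0.683454
x3 = 0.801524 − (-0.683454)·(-0.798476)/(-6.138306) = 0.890428;  |Δ| = 0.088904
p(0.890428) = -0.300762
x4 = 0.890428 − (-0.300762)·(0.088904)/(0.382692) = 0.960299;  |Δ| = 0.069871
p(0.960299) = 0.038761
x5 = 0.960299 − 0.038761·(0.069871)/(0.339523) = 0.952323;  |Δ| = 0.007977
p(0.952323) = -0.001844
x6 = 0.952323 − (-0.001844)·(-0.007977)/(-0.040605) = 0.952685;  |Δ| = 0.000362
|x6 − x5| = 0.000362 < 10^{-3}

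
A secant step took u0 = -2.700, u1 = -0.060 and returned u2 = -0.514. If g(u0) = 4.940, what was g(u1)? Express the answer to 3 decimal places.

The secant line through (-2.700, 4.940) and (-0.060, g(u1)) crosses zero at u2 = -0.514.
So (-2.700, 4.940), (-0.060, g(u1)), (-0.514, 0) are collinear:
g(u1) = 4.940 · (-0.060 − (-0.514)) / (-2.700 − (-0.514)) = 4.940 · (0.45400)/(-2.18600) = -1.02597

-1.026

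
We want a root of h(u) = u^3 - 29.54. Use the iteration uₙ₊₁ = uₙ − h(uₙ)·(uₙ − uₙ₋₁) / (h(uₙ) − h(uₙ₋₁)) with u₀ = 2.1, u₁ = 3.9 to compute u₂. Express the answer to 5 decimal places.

h(2.1) = -20.2790000, h(3.9) = 29.7790000
u₂ = 3.9000000 − 29.7790000·(3.9000000 − 2.1000000) / (29.7790000 − (-20.2790000)) = 3.9000000 − (53.6022000)/(50.0580000) = 2.8291981

2.82920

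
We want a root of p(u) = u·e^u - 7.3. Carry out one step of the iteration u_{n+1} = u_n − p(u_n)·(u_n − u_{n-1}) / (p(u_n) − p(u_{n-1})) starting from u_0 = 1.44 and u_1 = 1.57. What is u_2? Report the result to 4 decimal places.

1.5482

p(1.44) = -1.222198, p(1.57) = 0.246438
u_2 = 1.570000 − 0.246438·(1.570000 − 1.440000) / (0.246438 − (-1.222198)) = 1.570000 − (0.032037)/(1.468636) = 1.548186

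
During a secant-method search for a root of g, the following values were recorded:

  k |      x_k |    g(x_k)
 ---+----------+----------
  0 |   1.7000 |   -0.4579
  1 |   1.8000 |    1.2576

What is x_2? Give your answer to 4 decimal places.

x_2 = 1.8000 − 1.2576·(1.8000 − 1.7000) / (1.2576 − (-0.4579))
   = 1.8000 − (0.125760)/(1.715500) = 1.726692

1.7267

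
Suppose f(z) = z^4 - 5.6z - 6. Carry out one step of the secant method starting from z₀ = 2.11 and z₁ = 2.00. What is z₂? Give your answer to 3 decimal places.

f(2.11) = 2.00519, f(2.00) = -1.20000
z₂ = 2.00000 − (-1.20000)·(2.00000 − 2.11000) / (-1.20000 − 2.00519) = 2.00000 − (0.13200)/(-3.20519) = 2.04118

2.041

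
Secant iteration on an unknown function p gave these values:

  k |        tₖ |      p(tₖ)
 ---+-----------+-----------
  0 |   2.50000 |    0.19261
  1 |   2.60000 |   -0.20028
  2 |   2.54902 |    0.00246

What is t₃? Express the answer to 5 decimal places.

2.54964

t₃ = 2.54902 − 0.00246·(2.54902 − 2.60000) / (0.00246 − (-0.20028))
   = 2.54902 − (-0.0001254)/(0.2027400) = 2.5496386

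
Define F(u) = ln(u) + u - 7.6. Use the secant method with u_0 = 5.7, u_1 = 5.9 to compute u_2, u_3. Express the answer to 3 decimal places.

5.836, 5.836

F(5.7) = -0.15953, F(5.9) = 0.07495
u_2 = 5.90000 − 0.07495·(5.90000 − 5.70000) / (0.07495 − (-0.15953)) = 5.90000 − (0.01499)/(0.23449) = 5.83607
F(5.83607) = 0.00013
u_3 = 5.83607 − 0.00013·(5.83607 − 5.90000) / (0.00013 − 0.07495) = 5.83607 − (-0.00001)/(-0.07482) = 5.83596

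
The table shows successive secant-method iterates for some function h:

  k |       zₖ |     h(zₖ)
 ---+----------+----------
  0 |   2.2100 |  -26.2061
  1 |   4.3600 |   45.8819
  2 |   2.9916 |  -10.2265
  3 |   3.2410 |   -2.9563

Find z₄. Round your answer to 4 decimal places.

z₄ = 3.2410 − (-2.9563)·(3.2410 − 2.9916) / (-2.9563 − (-10.2265))
   = 3.2410 − (-0.737301)/(7.270200) = 3.342414

3.3424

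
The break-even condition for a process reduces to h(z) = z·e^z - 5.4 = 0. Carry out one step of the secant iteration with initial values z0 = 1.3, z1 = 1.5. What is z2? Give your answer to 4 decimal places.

h(1.3) = -0.629914, h(1.5) = 1.322534
z2 = 1.500000 − 1.322534·(1.500000 − 1.300000) / (1.322534 − (-0.629914)) = 1.500000 − (0.264507)/(1.952448) = 1.364526

1.3645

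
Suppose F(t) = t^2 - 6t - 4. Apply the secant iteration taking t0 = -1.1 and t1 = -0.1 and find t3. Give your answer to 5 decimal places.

F(-1.1) = 3.8100000, F(-0.1) = -3.3900000
t2 = -0.1000000 − (-3.3900000)·(-0.1000000 − (-1.1000000)) / (-3.3900000 − 3.8100000) = -0.1000000 − (-3.3900000)/(-7.2000000) = -0.5708333
F(-0.5708333) = -0.2491493
t3 = -0.5708333 − (-0.2491493)·(-0.5708333 − (-0.1000000)) / (-0.2491493 − (-3.3900000)) = -0.5708333 − (0.1173078)/(3.1408507) = -0.6081824

-0.60818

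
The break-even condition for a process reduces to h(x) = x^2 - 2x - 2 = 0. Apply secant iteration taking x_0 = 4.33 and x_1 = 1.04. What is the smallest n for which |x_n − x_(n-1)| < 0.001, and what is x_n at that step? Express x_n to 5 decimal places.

n = 8, x_n = 2.73205

h(4.33) = 8.0889000, h(1.04) = -2.9984000
x_2 = 1.0400000 − (-2.9984000)·(-3.2900000)/(-11.0873000) = 1.9297329;  |Δ| = 0.8897329
h(1.9297329) = -2.1355967
x_3 = 1.9297329 − (-2.1355967)·(0.8897329)/(0.8628033) = 4.1319853;  |Δ| = 2.2022524
h(4.1319853) = 6.8093320
x_4 = 4.1319853 − 6.8093320·(2.2022524)/(8.9449287) = 2.4555194;  |Δ| = 1.6764659
h(2.4555194) = -0.8814631
x_5 = 2.4555194 − (-0.8814631)·(-1.6764659)/(-7.6907951) = 2.6476638;  |Δ| = 0.1921444
h(2.6476638) = -0.2852040
x_6 = 2.6476638 − (-0.2852040)·(0.1921444)/(0.5962591) = 2.7395707;  |Δ| = 0.0919069
h(2.7395707) = 0.0261063
x_7 = 2.7395707 − 0.0261063·(0.0919069)/(0.3113103) = 2.7318635;  |Δ| = 0.0077073
h(2.7318635) = -0.0006489
x_8 = 2.7318635 − (-0.0006489)·(-0.0077073)/(-0.0267552) = 2.7320504;  |Δ| = 0.0001869
|x_8 − x_7| = 0.0001869 < 0.001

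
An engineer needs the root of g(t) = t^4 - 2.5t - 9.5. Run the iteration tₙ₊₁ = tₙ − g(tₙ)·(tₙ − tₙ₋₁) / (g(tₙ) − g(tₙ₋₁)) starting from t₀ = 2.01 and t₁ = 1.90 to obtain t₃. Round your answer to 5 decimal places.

1.94700

g(2.01) = 1.7974080, g(1.90) = -1.2179000
t₂ = 1.9000000 − (-1.2179000)·(1.9000000 − 2.0100000) / (-1.2179000 − 1.7974080) = 1.9000000 − (0.1339690)/(-3.0153080) = 1.9444296
g(1.9444296) = -0.0665758
t₃ = 1.9444296 − (-0.0665758)·(1.9444296 − 1.9000000) / (-0.0665758 − (-1.2179000)) = 1.9444296 − (-0.0029579)/(1.1513242) = 1.9469988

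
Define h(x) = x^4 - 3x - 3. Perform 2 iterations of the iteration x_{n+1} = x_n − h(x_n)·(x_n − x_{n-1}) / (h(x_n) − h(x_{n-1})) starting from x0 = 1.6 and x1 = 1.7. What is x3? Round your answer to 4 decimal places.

h(1.6) = -1.246400, h(1.7) = 0.252100
x2 = 1.700000 − 0.252100·(1.700000 − 1.600000) / (0.252100 − (-1.246400)) = 1.700000 − (0.025210)/(1.498500) = 1.683177
h(1.683177) = -0.023169
x3 = 1.683177 − (-0.023169)·(1.683177 − 1.700000) / (-0.023169 − 0.252100) = 1.683177 − (0.000390)/(-0.275269) = 1.684593

1.6846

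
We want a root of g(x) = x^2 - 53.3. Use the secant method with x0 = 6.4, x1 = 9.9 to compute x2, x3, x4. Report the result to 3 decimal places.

g(6.4) = -12.34000, g(9.9) = 44.71000
x2 = 9.90000 − 44.71000·(9.90000 − 6.40000) / (44.71000 − (-12.34000)) = 9.90000 − (156.48500)/(57.05000) = 7.15706
g(7.15706) = -2.07656
x3 = 7.15706 − (-2.07656)·(7.15706 − 9.90000) / (-2.07656 − 44.71000) = 7.15706 − (5.69589)/(-46.78656) = 7.27880
g(7.27880) = -0.31911
x4 = 7.27880 − (-0.31911)·(7.27880 − 7.15706) / (-0.31911 − (-2.07656)) = 7.27880 − (-0.03885)/(1.75745) = 7.30090

7.157, 7.279, 7.301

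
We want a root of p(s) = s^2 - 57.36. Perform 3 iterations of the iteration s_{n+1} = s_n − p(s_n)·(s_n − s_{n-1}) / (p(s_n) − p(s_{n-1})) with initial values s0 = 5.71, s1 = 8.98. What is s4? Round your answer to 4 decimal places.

p(5.71) = -24.755900, p(8.98) = 23.280400
s2 = 8.980000 − 23.280400·(8.980000 − 5.710000) / (23.280400 − (-24.755900)) = 8.980000 − (76.126908)/(48.036300) = 7.395221
p(7.395221) = -2.670703
s3 = 7.395221 − (-2.670703)·(7.395221 − 8.980000) / (-2.670703 − 23.280400) = 7.395221 − (4.232473)/(-25.951103) = 7.558315
p(7.558315) = -0.231868
s4 = 7.558315 − (-0.231868)·(7.558315 − 7.395221) / (-0.231868 − (-2.670703)) = 7.558315 − (-0.037816)/(2.438834) = 7.573821

7.5738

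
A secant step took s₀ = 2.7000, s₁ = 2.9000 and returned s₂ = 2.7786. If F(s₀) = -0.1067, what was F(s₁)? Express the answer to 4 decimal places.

The secant line through (2.7000, -0.1067) and (2.9000, F(s₁)) crosses zero at s₂ = 2.7786.
So (2.7000, -0.1067), (2.9000, F(s₁)), (2.7786, 0) are collinear:
F(s₁) = -0.1067 · (2.9000 − 2.7786) / (2.7000 − 2.7786) = -0.1067 · (0.121400)/(-0.078600) = 0.164801

0.1648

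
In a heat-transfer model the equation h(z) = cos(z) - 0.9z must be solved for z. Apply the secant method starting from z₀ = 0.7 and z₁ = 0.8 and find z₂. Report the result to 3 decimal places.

h(0.7) = 0.13484, h(0.8) = -0.02329
z₂ = 0.80000 − (-0.02329)·(0.80000 − 0.70000) / (-0.02329 − 0.13484) = 0.80000 − (-0.00233)/(-0.15814) = 0.78527

0.785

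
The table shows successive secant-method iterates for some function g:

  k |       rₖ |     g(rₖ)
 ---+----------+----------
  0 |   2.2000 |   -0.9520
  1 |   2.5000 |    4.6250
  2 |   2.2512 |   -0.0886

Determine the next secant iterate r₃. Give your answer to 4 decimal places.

r₃ = 2.2512 − (-0.0886)·(2.2512 − 2.5000) / (-0.0886 − 4.6250)
   = 2.2512 − (0.022044)/(-4.713600) = 2.255877

2.2559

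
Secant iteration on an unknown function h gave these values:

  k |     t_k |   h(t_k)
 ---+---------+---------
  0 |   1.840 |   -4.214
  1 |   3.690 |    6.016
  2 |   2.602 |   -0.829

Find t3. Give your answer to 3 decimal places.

2.734

t3 = 2.602 − (-0.829)·(2.602 − 3.690) / (-0.829 − 6.016)
   = 2.602 − (0.90195)/(-6.84500) = 2.73377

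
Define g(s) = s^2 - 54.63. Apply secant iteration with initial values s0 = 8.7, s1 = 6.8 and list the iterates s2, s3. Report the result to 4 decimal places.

g(8.7) = 21.060000, g(6.8) = -8.390000
s2 = 6.800000 − (-8.390000)·(6.800000 − 8.700000) / (-8.390000 − 21.060000) = 6.800000 − (15.941000)/(-29.450000) = 7.341290
g(7.341290) = -0.735456
s3 = 7.341290 − (-0.735456)·(7.341290 − 6.800000) / (-0.735456 − (-8.390000)) = 7.341290 − (-0.398095)/(7.654544) = 7.393298

7.3413, 7.3933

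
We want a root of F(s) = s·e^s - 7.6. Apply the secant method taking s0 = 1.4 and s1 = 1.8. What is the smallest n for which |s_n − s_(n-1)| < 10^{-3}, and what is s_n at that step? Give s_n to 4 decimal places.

n = 5, s_n = 1.5743

F(1.4) = -1.922720, F(1.8) = 3.289365
s2 = 1.800000 − 3.289365·(0.400000)/(5.212085) = 1.547559;  |Δ| = 0.252441
F(1.547559) = -0.326503
s3 = 1.547559 − (-0.326503)·(-0.252441)/(-3.615868) = 1.570353;  |Δ| = 0.022795
F(1.570353) = -0.049196
s4 = 1.570353 − (-0.049196)·(0.022795)/(0.277307) = 1.574397;  |Δ| = 0.004044
F(1.574397) = 0.000924
s5 = 1.574397 − 0.000924·(0.004044)/(0.050120) = 1.574323;  |Δ| = 0.000075
|s5 − s4| = 0.000075 < 10^{-3}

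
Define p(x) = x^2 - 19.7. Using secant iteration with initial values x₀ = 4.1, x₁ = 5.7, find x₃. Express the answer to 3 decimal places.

p(4.1) = -2.89000, p(5.7) = 12.79000
x₂ = 5.70000 − 12.79000·(5.70000 − 4.10000) / (12.79000 − (-2.89000)) = 5.70000 − (20.46400)/(15.68000) = 4.39490
p(4.39490) = -0.38487
x₃ = 4.39490 − (-0.38487)·(4.39490 − 5.70000) / (-0.38487 − 12.79000) = 4.39490 − (0.50230)/(-13.17487) = 4.43302

4.433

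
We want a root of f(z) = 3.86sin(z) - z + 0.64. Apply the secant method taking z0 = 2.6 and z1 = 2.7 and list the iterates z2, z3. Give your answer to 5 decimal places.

f(2.6) = 0.0298353, f(2.7) = -0.4103137
z2 = 2.7000000 − (-0.4103137)·(2.7000000 − 2.6000000) / (-0.4103137 − 0.0298353) = 2.7000000 − (-0.0410314)/(-0.4401490) = 2.6067785
f(2.6067785) = 0.0005909
z3 = 2.6067785 − 0.0005909·(2.6067785 − 2.7000000) / (0.0005909 − (-0.4103137)) = 2.6067785 − (-0.0000551)/(0.4109046) = 2.6069125

2.60678, 2.60691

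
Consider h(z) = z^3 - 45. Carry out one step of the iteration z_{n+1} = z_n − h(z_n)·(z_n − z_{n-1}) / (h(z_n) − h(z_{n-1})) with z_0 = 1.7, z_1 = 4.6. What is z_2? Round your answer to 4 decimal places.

h(1.7) = -40.087000, h(4.6) = 52.336000
z_2 = 4.600000 − 52.336000·(4.600000 − 1.700000) / (52.336000 − (-40.087000)) = 4.600000 − (151.774400)/(92.423000) = 2.957829

2.9578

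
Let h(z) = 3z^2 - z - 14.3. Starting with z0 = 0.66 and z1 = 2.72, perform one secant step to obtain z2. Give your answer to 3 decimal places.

2.154

h(0.66) = -13.65320, h(2.72) = 5.17520
z2 = 2.72000 − 5.17520·(2.72000 − 0.66000) / (5.17520 − (-13.65320)) = 2.72000 − (10.66091)/(18.82840) = 2.15379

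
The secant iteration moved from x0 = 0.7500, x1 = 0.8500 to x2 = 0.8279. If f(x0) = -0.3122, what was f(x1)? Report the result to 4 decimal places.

0.0886

The secant line through (0.7500, -0.3122) and (0.8500, f(x1)) crosses zero at x2 = 0.8279.
So (0.7500, -0.3122), (0.8500, f(x1)), (0.8279, 0) are collinear:
f(x1) = -0.3122 · (0.8500 − 0.8279) / (0.7500 − 0.8279) = -0.3122 · (0.022100)/(-0.077900) = 0.088570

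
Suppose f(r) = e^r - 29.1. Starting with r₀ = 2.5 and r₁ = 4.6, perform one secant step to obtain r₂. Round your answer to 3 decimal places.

f(2.5) = -16.91751, f(4.6) = 70.38432
r₂ = 4.60000 − 70.38432·(4.60000 − 2.50000) / (70.38432 − (-16.91751)) = 4.60000 − (147.80706)/(87.30182) = 2.90694

2.907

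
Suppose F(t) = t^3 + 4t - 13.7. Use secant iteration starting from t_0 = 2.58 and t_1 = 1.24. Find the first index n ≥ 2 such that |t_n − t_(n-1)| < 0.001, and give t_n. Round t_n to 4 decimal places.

n = 6, t_n = 1.8478

F(2.58) = 13.793512, F(1.24) = -6.833376
t_2 = 1.240000 − (-6.833376)·(-1.340000)/(-20.626888) = 1.683922;  |Δ| = 0.443922
F(1.683922) = -2.189397
t_3 = 1.683922 − (-2.189397)·(0.443922)/(4.643979) = 1.893208;  |Δ| = 0.209286
F(1.893208) = 0.658538
t_4 = 1.893208 − 0.658538·(0.209286)/(2.847935) = 1.844814;  |Δ| = 0.048394
F(1.844814) = -0.042216
t_5 = 1.844814 − (-0.042216)·(-0.048394)/(-0.700754) = 1.847730;  |Δ| = 0.002915
F(1.847730) = -0.000741
t_6 = 1.847730 − (-0.000741)·(0.002915)/(0.041476) = 1.847782;  |Δ| = 0.000052
|t_6 − t_5| = 0.000052 < 0.001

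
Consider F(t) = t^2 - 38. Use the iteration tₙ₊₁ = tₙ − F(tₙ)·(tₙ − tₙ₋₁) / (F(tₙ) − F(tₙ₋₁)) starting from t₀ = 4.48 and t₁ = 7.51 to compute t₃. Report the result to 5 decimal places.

6.14555

F(4.48) = -17.9296000, F(7.51) = 18.4001000
t₂ = 7.5100000 − 18.4001000·(7.5100000 − 4.4800000) / (18.4001000 − (-17.9296000)) = 7.5100000 − (55.7523030)/(36.3297000) = 5.9753795
F(5.9753795) = -2.2948400
t₃ = 5.9753795 − (-2.2948400)·(5.9753795 − 7.5100000) / (-2.2948400 − 18.4001000) = 5.9753795 − (3.5217086)/(-20.6949400) = 6.1455519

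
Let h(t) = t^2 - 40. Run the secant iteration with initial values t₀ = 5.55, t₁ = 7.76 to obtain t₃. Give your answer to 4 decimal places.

h(5.55) = -9.197500, h(7.76) = 20.217600
t₂ = 7.760000 − 20.217600·(7.760000 − 5.550000) / (20.217600 − (-9.197500)) = 7.760000 − (44.680896)/(29.415100) = 6.241022
h(6.241022) = -1.049647
t₃ = 6.241022 − (-1.049647)·(6.241022 − 7.760000) / (-1.049647 − 20.217600) = 6.241022 − (1.594391)/(-21.267247) = 6.315991

6.3160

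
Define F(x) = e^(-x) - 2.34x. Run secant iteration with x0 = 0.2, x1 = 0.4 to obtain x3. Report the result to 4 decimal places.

F(0.2) = 0.350731, F(0.4) = -0.265680
x2 = 0.400000 − (-0.265680)·(0.400000 − 0.200000) / (-0.265680 − 0.350731) = 0.400000 − (-0.053136)/(-0.616411) = 0.313798
F(0.313798) = -0.003620
x3 = 0.313798 − (-0.003620)·(0.313798 − 0.400000) / (-0.003620 − (-0.265680)) = 0.313798 − (0.000312)/(0.262060) = 0.312607

0.3126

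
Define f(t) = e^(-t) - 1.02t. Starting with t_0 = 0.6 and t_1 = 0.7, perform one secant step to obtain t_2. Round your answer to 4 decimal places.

f(0.6) = -0.063188, f(0.7) = -0.217415
t_2 = 0.700000 − (-0.217415)·(0.700000 − 0.600000) / (-0.217415 − (-0.063188)) = 0.700000 − (-0.021741)/(-0.154226) = 0.559029

0.5590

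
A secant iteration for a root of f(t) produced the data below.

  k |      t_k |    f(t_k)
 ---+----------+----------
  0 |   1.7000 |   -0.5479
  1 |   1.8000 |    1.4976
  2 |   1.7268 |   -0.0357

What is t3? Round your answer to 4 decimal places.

t3 = 1.7268 − (-0.0357)·(1.7268 − 1.8000) / (-0.0357 − 1.4976)
   = 1.7268 − (0.002613)/(-1.533300) = 1.728504

1.7285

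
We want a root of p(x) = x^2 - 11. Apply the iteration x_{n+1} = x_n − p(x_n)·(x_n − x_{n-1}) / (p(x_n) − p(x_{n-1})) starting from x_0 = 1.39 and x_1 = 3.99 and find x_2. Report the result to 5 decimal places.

p(1.39) = -9.0679000, p(3.99) = 4.9201000
x_2 = 3.9900000 − 4.9201000·(3.9900000 − 1.3900000) / (4.9201000 − (-9.0679000)) = 3.9900000 − (12.7922600)/(13.9880000) = 3.0754833

3.07548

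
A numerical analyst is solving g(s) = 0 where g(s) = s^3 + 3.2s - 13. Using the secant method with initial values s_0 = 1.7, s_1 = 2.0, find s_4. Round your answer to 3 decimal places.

g(1.7) = -2.64700, g(2.0) = 1.40000
s_2 = 2.00000 − 1.40000·(2.00000 − 1.70000) / (1.40000 − (-2.64700)) = 2.00000 − (0.42000)/(4.04700) = 1.89622
g(1.89622) = -0.11396
s_3 = 1.89622 − (-0.11396)·(1.89622 − 2.00000) / (-0.11396 − 1.40000) = 1.89622 − (0.01183)/(-1.51396) = 1.90403
g(1.90403) = -0.00435
s_4 = 1.90403 − (-0.00435)·(1.90403 − 1.89622) / (-0.00435 − (-0.11396)) = 1.90403 − (-0.00003)/(0.10961) = 1.90434

1.904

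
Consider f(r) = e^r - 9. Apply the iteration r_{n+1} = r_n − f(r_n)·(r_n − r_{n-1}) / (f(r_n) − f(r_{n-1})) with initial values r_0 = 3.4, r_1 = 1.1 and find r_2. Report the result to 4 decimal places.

1.6115

f(3.4) = 20.964100, f(1.1) = -5.995834
r_2 = 1.100000 − (-5.995834)·(1.100000 − 3.400000) / (-5.995834 − 20.964100) = 1.100000 − (13.790418)/(-26.959934) = 1.611515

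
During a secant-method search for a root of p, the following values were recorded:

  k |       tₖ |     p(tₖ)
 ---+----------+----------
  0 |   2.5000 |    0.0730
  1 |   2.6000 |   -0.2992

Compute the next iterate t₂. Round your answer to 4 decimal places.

t₂ = 2.6000 − (-0.2992)·(2.6000 − 2.5000) / (-0.2992 − 0.0730)
   = 2.6000 − (-0.029920)/(-0.372200) = 2.519613

2.5196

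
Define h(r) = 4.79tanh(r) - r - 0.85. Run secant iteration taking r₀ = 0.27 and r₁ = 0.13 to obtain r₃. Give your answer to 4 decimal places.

h(0.27) = 0.142763, h(0.13) = -0.360784
r₂ = 0.130000 − (-0.360784)·(0.130000 − 0.270000) / (-0.360784 − 0.142763) = 0.130000 − (0.050510)/(-0.503547) = 0.230308
h(0.230308) = 0.003768
r₃ = 0.230308 − 0.003768·(0.230308 − 0.130000) / (0.003768 − (-0.360784)) = 0.230308 − (0.000378)/(0.364552) = 0.229271

0.2293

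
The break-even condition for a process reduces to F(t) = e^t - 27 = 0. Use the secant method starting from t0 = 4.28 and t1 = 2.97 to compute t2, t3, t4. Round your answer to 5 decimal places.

3.15646, 3.32039, 3.29409

F(4.28) = 45.2404400, F(2.97) = -7.5080804
t2 = 2.9700000 − (-7.5080804)·(2.9700000 − 4.2800000) / (-7.5080804 − 45.2404400) = 2.9700000 − (9.8355853)/(-52.7485204) = 3.1564618
F(3.1564618) = -3.5126536
t3 = 3.1564618 − (-3.5126536)·(3.1564618 − 2.9700000) / (-3.5126536 − (-7.5080804)) = 3.1564618 − (-0.6549758)/(3.9954268) = 3.3203932
F(3.3203932) = 0.6712287
t4 = 3.3203932 − 0.6712287·(3.3203932 − 3.1564618) / (0.6712287 − (-3.5126536)) = 3.3203932 − (0.1100354)/(4.1838823) = 3.2940934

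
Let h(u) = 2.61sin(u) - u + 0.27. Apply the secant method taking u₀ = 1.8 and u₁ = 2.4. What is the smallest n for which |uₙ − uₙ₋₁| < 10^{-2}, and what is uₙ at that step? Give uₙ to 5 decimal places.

n = 4, uₙ = 2.26911

h(1.8) = 1.0117423, h(2.4) = -0.3670411
u₂ = 2.4000000 − (-0.3670411)·(0.6000000)/(-1.3787834) = 2.2402761;  |Δ| = 0.1597239
h(2.2402761) = 0.0763413
u₃ = 2.2402761 − 0.0763413·(-0.1597239)/(0.4433824) = 2.2677773;  |Δ| = 0.0275012
h(2.2677773) = 0.0035280
u₄ = 2.2677773 − 0.0035280·(0.0275012)/(-0.0728133) = 2.2691098;  |Δ| = 0.0013325
|u₄ − u₃| = 0.0013325 < 10^{-2}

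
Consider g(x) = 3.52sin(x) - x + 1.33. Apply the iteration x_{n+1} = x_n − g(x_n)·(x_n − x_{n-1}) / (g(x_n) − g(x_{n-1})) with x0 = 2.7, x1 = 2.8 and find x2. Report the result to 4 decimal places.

g(2.7) = 0.134377, g(2.8) = -0.290842
x2 = 2.800000 − (-0.290842)·(2.800000 − 2.700000) / (-0.290842 − 0.134377) = 2.800000 − (-0.029084)/(-0.425219) = 2.731602

2.7316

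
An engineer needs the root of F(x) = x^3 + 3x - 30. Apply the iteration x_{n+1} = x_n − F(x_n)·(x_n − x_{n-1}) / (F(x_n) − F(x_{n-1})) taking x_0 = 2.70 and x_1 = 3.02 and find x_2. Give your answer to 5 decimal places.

F(2.70) = -2.2170000, F(3.02) = 6.6036080
x_2 = 3.0200000 − 6.6036080·(3.0200000 − 2.7000000) / (6.6036080 − (-2.2170000)) = 3.0200000 − (2.1131546)/(8.8206080) = 2.7804298

2.78043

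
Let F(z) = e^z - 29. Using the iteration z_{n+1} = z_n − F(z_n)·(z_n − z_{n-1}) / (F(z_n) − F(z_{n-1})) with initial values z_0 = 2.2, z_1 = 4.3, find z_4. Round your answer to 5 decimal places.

F(2.2) = -19.9749865, F(4.3) = 44.6997937
z_2 = 4.3000000 − 44.6997937·(4.3000000 − 2.2000000) / (44.6997937 − (-19.9749865)) = 4.3000000 − (93.8695668)/(64.6747802) = 2.8485909
F(2.8485909) = -11.7365618
z_3 = 2.8485909 − (-11.7365618)·(2.8485909 − 4.3000000) / (-11.7365618 − 44.6997937) = 2.8485909 − (17.0345530)/(-56.4363555) = 3.1504274
F(3.1504274) = -5.6539598
z_4 = 3.1504274 − (-5.6539598)·(3.1504274 − 2.8485909) / (-5.6539598 − (-11.7365618)) = 3.1504274 − (-1.7065716)/(6.0826020) = 3.4309934

3.43099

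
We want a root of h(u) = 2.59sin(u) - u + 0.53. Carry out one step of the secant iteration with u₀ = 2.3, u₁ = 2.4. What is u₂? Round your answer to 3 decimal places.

2.357

h(2.3) = 0.16138, h(2.4) = -0.12055
u₂ = 2.40000 − (-0.12055)·(2.40000 − 2.30000) / (-0.12055 − 0.16138) = 2.40000 − (-0.01206)/(-0.28193) = 2.35724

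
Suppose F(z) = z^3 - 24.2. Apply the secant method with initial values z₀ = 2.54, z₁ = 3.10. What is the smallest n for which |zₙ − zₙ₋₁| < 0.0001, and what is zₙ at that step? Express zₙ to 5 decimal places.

F(2.54) = -7.8129360, F(3.10) = 5.5910000
z₂ = 3.1000000 − 5.5910000·(0.5600000)/(13.4039360) = 2.8664149;  |Δ| = 0.2335851
F(2.8664149) = -0.6485772
z₃ = 2.8664149 − (-0.6485772)·(-0.2335851)/(-6.2395772) = 2.8906950;  |Δ| = 0.0242802
F(2.8906950) = -0.0450115
z₄ = 2.8906950 − (-0.0450115)·(0.0242802)/(0.6035657) = 2.8925058;  |Δ| = 0.0018107
F(2.8925058) = 0.0004086
z₅ = 2.8925058 − 0.0004086·(0.0018107)/(0.0454201) = 2.8924895;  |Δ| = 0.0000163
|z₅ − z₄| = 0.0000163 < 0.0001

n = 5, zₙ = 2.89249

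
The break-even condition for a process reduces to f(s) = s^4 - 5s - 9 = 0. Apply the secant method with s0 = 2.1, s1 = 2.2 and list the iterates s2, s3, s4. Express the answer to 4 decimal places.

f(2.1) = -0.051900, f(2.2) = 3.425600
s2 = 2.200000 − 3.425600·(2.200000 − 2.100000) / (3.425600 − (-0.051900)) = 2.200000 − (0.342560)/(3.477500) = 2.101492
f(2.101492) = -0.004017
s3 = 2.101492 − (-0.004017)·(2.101492 − 2.200000) / (-0.004017 − 3.425600) = 2.101492 − (0.000396)/(-3.429617) = 2.101608
f(2.101608) = -0.000310
s4 = 2.101608 − (-0.000310)·(2.101608 − 2.101492) / (-0.000310 − (-0.004017)) = 2.101608 − (0.000000)/(0.003707) = 2.101617

2.1015, 2.1016, 2.1016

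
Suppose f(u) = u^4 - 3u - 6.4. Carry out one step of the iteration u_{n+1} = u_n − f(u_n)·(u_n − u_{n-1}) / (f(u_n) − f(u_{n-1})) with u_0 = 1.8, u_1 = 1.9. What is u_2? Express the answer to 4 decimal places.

f(1.8) = -1.302400, f(1.9) = 0.932100
u_2 = 1.900000 − 0.932100·(1.900000 − 1.800000) / (0.932100 − (-1.302400)) = 1.900000 − (0.093210)/(2.234500) = 1.858286

1.8583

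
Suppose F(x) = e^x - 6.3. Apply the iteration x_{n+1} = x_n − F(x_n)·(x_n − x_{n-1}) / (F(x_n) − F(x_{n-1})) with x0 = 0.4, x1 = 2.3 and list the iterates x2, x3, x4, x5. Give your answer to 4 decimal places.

F(0.4) = -4.808175, F(2.3) = 3.674182
x2 = 2.300000 − 3.674182·(2.300000 − 0.400000) / (3.674182 − (-4.808175)) = 2.300000 − (6.980947)/(8.482358) = 1.477004
F(1.477004) = -1.920196
x3 = 1.477004 − (-1.920196)·(1.477004 − 2.300000) / (-1.920196 − 3.674182) = 1.477004 − (1.580314)/(-5.594378) = 1.759486
F(1.759486) = -0.490547
x4 = 1.759486 − (-0.490547)·(1.759486 − 1.477004) / (-0.490547 − (-1.920196)) = 1.759486 − (-0.138571)/(1.429649) = 1.856413
F(1.856413) = 0.100736
x5 = 1.856413 − 0.100736·(1.856413 − 1.759486) / (0.100736 − (-0.490547)) = 1.856413 − (0.009764)/(0.591283) = 1.839900

1.4770, 1.7595, 1.8564, 1.8399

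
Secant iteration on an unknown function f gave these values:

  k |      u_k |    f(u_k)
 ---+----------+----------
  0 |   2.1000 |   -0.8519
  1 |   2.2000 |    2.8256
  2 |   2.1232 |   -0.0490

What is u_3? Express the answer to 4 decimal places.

2.1245

u_3 = 2.1232 − (-0.0490)·(2.1232 − 2.2000) / (-0.0490 − 2.8256)
   = 2.1232 − (0.003763)/(-2.874600) = 2.124509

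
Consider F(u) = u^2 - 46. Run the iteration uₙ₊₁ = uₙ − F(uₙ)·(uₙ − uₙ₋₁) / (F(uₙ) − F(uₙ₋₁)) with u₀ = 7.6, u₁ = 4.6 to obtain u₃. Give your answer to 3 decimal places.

6.811

F(7.6) = 11.76000, F(4.6) = -24.84000
u₂ = 4.60000 − (-24.84000)·(4.60000 − 7.60000) / (-24.84000 − 11.76000) = 4.60000 − (74.52000)/(-36.60000) = 6.63607
F(6.63607) = -1.96263
u₃ = 6.63607 − (-1.96263)·(6.63607 − 4.60000) / (-1.96263 − (-24.84000)) = 6.63607 − (-3.99605)/(22.87737) = 6.81074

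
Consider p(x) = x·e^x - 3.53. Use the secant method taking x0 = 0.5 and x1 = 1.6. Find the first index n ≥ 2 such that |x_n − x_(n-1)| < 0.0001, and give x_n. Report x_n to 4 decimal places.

n = 7, x_n = 1.1348

p(0.5) = -2.705639, p(1.6) = 4.394852
x2 = 1.600000 − 4.394852·(1.100000)/(7.100491) = 0.919155;  |Δ| = 0.680845
p(0.919155) = -1.225523
x3 = 0.919155 − (-1.225523)·(-0.680845)/(-5.620375) = 1.067613;  |Δ| = 0.148458
p(1.067613) = -0.424924
x4 = 1.067613 − (-0.424924)·(0.148458)/(0.800600) = 1.146408;  |Δ| = 0.078795
p(1.146408) = 0.077598
x5 = 1.146408 − 0.077598·(0.078795)/(0.502522) = 1.134241;  |Δ| = 0.012167
p(1.134241) = -0.003857
x6 = 1.134241 − (-0.003857)·(-0.012167)/(-0.081455) = 1.134817;  |Δ| = 0.000576
p(1.134817) = -0.000033
x7 = 1.134817 − (-0.000033)·(0.000576)/(0.003824) = 1.134822;  |Δ| = 0.000005
|x7 − x6| = 0.000005 < 0.0001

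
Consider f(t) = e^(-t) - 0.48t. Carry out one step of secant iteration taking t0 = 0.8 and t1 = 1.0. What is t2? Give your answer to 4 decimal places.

f(0.8) = 0.065329, f(1.0) = -0.112121
t2 = 1.000000 − (-0.112121)·(1.000000 − 0.800000) / (-0.112121 − 0.065329) = 1.000000 − (-0.022424)/(-0.177450) = 0.873631

0.8736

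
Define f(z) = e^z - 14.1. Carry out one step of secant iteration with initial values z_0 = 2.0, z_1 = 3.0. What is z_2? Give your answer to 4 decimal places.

2.5286

f(2.0) = -6.710944, f(3.0) = 5.985537
z_2 = 3.000000 − 5.985537·(3.000000 − 2.000000) / (5.985537 − (-6.710944)) = 3.000000 − (5.985537)/(12.696481) = 2.528567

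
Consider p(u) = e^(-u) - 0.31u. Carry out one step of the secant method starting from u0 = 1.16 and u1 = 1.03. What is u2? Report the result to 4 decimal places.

1.0885

p(1.16) = -0.046114, p(1.03) = 0.037707
u2 = 1.030000 − 0.037707·(1.030000 − 1.160000) / (0.037707 − (-0.046114)) = 1.030000 − (-0.004902)/(0.083821) = 1.088481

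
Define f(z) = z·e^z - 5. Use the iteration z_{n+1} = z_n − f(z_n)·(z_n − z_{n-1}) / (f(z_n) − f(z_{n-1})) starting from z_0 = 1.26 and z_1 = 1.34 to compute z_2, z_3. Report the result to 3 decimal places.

1.326, 1.327

f(1.26) = -0.55797, f(1.34) = 0.11752
z_2 = 1.34000 − 0.11752·(1.34000 − 1.26000) / (0.11752 − (-0.55797)) = 1.34000 − (0.00940)/(0.67549) = 1.32608
f(1.32608) = -0.00563
z_3 = 1.32608 − (-0.00563)·(1.32608 − 1.34000) / (-0.00563 − 0.11752) = 1.32608 − (0.00008)/(-0.12315) = 1.32672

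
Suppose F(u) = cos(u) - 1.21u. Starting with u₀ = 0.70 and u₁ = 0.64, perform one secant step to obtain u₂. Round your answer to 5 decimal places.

F(0.70) = -0.0821578, F(0.64) = 0.0276958
u₂ = 0.6400000 − 0.0276958·(0.6400000 − 0.7000000) / (0.0276958 − (-0.0821578)) = 0.6400000 − (-0.0016617)/(0.1098536) = 0.6551269

0.65513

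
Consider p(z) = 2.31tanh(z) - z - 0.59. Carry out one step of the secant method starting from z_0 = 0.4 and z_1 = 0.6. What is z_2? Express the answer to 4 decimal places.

p(0.4) = -0.112318, p(0.6) = 0.050584
z_2 = 0.600000 − 0.050584·(0.600000 − 0.400000) / (0.050584 − (-0.112318)) = 0.600000 − (0.010117)/(0.162902) = 0.537896

0.5379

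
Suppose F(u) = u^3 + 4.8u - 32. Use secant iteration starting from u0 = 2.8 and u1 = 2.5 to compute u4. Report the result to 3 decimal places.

2.676

F(2.8) = 3.39200, F(2.5) = -4.37500
u2 = 2.50000 − (-4.37500)·(2.50000 − 2.80000) / (-4.37500 − 3.39200) = 2.50000 − (1.31250)/(-7.76700) = 2.66898
F(2.66898) = -0.17643
u3 = 2.66898 − (-0.17643)·(2.66898 − 2.50000) / (-0.17643 − (-4.37500)) = 2.66898 − (-0.02981)/(4.19857) = 2.67609
F(2.67609) = 0.00981
u4 = 2.67609 − 0.00981·(2.67609 − 2.66898) / (0.00981 − (-0.17643)) = 2.67609 − (0.00007)/(0.18624) = 2.67571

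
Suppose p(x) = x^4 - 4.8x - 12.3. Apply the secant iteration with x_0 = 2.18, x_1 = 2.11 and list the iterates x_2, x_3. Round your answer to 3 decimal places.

p(2.18) = -0.17869, p(2.11) = -2.60681
x_2 = 2.11000 − (-2.60681)·(2.11000 − 2.18000) / (-2.60681 − (-0.17869)) = 2.11000 − (0.18248)/(-2.42811) = 2.18515
p(2.18515) = 0.01082
x_3 = 2.18515 − 0.01082·(2.18515 − 2.11000) / (0.01082 − (-2.60681)) = 2.18515 − (0.00081)/(2.61763) = 2.18484

2.185, 2.185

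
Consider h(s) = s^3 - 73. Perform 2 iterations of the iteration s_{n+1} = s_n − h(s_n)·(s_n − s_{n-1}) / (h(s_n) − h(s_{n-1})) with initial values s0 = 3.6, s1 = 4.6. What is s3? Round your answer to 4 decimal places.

h(3.6) = -26.344000, h(4.6) = 24.336000
s2 = 4.600000 − 24.336000·(4.600000 − 3.600000) / (24.336000 − (-26.344000)) = 4.600000 − (24.336000)/(50.680000) = 4.119811
h(4.119811) = -3.075118
s3 = 4.119811 − (-3.075118)·(4.119811 − 4.600000) / (-3.075118 − 24.336000) = 4.119811 − (1.476639)/(-27.411118) = 4.173681

4.1737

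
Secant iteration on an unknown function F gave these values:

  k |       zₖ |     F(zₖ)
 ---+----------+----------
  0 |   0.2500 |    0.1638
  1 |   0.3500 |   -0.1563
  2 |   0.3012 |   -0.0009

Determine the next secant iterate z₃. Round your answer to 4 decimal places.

z₃ = 0.3012 − (-0.0009)·(0.3012 − 0.3500) / (-0.0009 − (-0.1563))
   = 0.3012 − (0.000044)/(0.155400) = 0.300917

0.3009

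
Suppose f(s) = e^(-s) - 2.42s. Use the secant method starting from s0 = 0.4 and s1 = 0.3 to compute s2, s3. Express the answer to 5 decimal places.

f(0.4) = -0.2976800, f(0.3) = 0.0148182
s2 = 0.3000000 − 0.0148182·(0.3000000 − 0.4000000) / (0.0148182 − (-0.2976800)) = 0.3000000 − (-0.0014818)/(0.3124982) = 0.3047419
f(0.3047419) = -0.0001616
s3 = 0.3047419 − (-0.0001616)·(0.3047419 − 0.3000000) / (-0.0001616 − 0.0148182) = 0.3047419 − (-0.0000008)/(-0.0149798) = 0.3046907

0.30474, 0.30469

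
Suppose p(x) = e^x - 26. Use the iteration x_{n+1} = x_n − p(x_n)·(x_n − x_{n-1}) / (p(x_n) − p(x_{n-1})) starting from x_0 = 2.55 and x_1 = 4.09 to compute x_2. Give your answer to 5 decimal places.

2.98290

p(2.55) = -13.1928962, p(4.09) = 33.7398917
x_2 = 4.0900000 − 33.7398917·(4.0900000 − 2.5500000) / (33.7398917 − (-13.1928962)) = 4.0900000 − (51.9594332)/(46.9327879) = 2.9828969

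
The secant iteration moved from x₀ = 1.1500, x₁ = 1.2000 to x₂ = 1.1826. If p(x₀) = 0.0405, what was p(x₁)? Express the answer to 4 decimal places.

The secant line through (1.1500, 0.0405) and (1.2000, p(x₁)) crosses zero at x₂ = 1.1826.
So (1.1500, 0.0405), (1.2000, p(x₁)), (1.1826, 0) are collinear:
p(x₁) = 0.0405 · (1.2000 − 1.1826) / (1.1500 − 1.1826) = 0.0405 · (0.017400)/(-0.032600) = -0.021617

-0.0216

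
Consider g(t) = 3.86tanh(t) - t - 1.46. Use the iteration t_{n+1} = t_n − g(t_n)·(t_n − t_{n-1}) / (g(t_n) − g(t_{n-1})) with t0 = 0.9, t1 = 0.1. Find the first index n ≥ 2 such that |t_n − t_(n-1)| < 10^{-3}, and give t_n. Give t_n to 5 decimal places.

g(0.9) = 0.4049098, g(0.1) = -1.1752815
t2 = 0.1000000 − (-1.1752815)·(-0.8000000)/(-1.5801913) = 0.6950072;  |Δ| = 0.5950072
g(0.6950072) = 0.1655827
t3 = 0.6950072 − 0.1655827·(0.5950072)/(1.3408642) = 0.6215301;  |Δ| = 0.0734772
g(0.6215301) = 0.0499328
t4 = 0.6215301 − 0.0499328·(-0.0734772)/(-0.1156499) = 0.5898057;  |Δ| = 0.0317244
g(0.5898057) = -0.0049481
t5 = 0.5898057 − (-0.0049481)·(-0.0317244)/(-0.0548809) = 0.5926660;  |Δ| = 0.0028603
g(0.5926660) = 0.0001218
t6 = 0.5926660 − 0.0001218·(0.0028603)/(0.0050699) = 0.5925973;  |Δ| = 0.0000687
|t6 − t5| = 0.0000687 < 10^{-3}

n = 6, t_n = 0.59260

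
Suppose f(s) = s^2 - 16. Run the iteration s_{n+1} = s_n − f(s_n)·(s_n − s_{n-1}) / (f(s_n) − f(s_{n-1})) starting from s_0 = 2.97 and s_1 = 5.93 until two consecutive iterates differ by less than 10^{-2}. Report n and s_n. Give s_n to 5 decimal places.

f(2.97) = -7.1791000, f(5.93) = 19.1649000
s_2 = 5.9300000 − 19.1649000·(2.9600000)/(26.3440000) = 3.7766404;  |Δ| = 2.1533596
f(3.7766404) = -1.7369869
s_3 = 3.7766404 − (-1.7369869)·(-2.1533596)/(-20.9018869) = 3.9555888;  |Δ| = 0.1789483
f(3.9555888) = -0.3533176
s_4 = 3.9555888 − (-0.3533176)·(0.1789483)/(1.3836694) = 4.0012829;  |Δ| = 0.0456941
f(4.0012829) = 0.0102648
s_5 = 4.0012829 − 0.0102648·(0.0456941)/(0.3635824) = 3.9999928;  |Δ| = 0.0012901
|s_5 − s_4| = 0.0012901 < 10^{-2}

n = 5, s_n = 3.99999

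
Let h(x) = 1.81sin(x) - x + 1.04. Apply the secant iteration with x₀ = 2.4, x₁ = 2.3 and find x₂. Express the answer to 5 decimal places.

2.33950

h(2.4) = -0.1374116, h(2.3) = 0.0897264
x₂ = 2.3000000 − 0.0897264·(2.3000000 − 2.4000000) / (0.0897264 − (-0.1374116)) = 2.3000000 − (-0.0089726)/(0.2271381) = 2.3395030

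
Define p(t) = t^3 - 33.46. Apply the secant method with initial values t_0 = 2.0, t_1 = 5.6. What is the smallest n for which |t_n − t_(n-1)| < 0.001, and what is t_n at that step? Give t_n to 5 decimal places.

p(2.0) = -25.4600000, p(5.6) = 142.1560000
t_2 = 5.6000000 − 142.1560000·(3.6000000)/(167.6160000) = 2.5468213;  |Δ| = 3.0531787
p(2.5468213) = -16.9405561
t_3 = 2.5468213 − (-16.9405561)·(-3.0531787)/(-159.0965561) = 2.8719229;  |Δ| = 0.3251016
p(2.8719229) = -9.7725488
t_4 = 2.8719229 − (-9.7725488)·(0.3251016)/(7.1680073) = 3.3151523;  |Δ| = 0.4432294
p(3.3151523) = 2.9743008
t_5 = 3.3151523 − 2.9743008·(0.4432294)/(12.7468496) = 3.2117308;  |Δ| = 0.1034214
p(3.2117308) = -0.3303062
t_6 = 3.2117308 − (-0.3303062)·(-0.1034214)/(-3.3046070) = 3.2220681;  |Δ| = 0.0103373
p(3.2220681) = -0.0093808
t_7 = 3.2220681 − (-0.0093808)·(0.0103373)/(0.3209254) = 3.2223703;  |Δ| = 0.0003022
|t_7 − t_6| = 0.0003022 < 0.001

n = 7, t_n = 3.22237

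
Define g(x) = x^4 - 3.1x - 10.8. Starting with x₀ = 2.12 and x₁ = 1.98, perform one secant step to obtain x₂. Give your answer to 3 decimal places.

2.030

g(2.12) = 2.82763, g(1.98) = -1.56846
x₂ = 1.98000 − (-1.56846)·(1.98000 − 2.12000) / (-1.56846 − 2.82763) = 1.98000 − (0.21958)/(-4.39610) = 2.02995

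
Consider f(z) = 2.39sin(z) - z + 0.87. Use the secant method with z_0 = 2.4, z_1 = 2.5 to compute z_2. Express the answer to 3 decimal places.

f(2.4) = 0.08436, f(2.5) = -0.19965
z_2 = 2.50000 − (-0.19965)·(2.50000 − 2.40000) / (-0.19965 − 0.08436) = 2.50000 − (-0.01997)/(-0.28401) = 2.42970

2.430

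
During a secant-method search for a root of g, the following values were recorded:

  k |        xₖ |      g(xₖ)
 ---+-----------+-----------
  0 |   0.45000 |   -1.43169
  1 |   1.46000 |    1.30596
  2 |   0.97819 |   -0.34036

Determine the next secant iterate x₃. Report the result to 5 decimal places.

x₃ = 0.97819 − (-0.34036)·(0.97819 − 1.46000) / (-0.34036 − 1.30596)
   = 0.97819 − (0.1639889)/(-1.6463200) = 1.0777993

1.07780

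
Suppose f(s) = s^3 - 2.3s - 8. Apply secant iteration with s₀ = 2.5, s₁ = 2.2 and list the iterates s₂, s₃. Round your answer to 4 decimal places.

2.3688, 2.3805

f(2.5) = 1.875000, f(2.2) = -2.412000
s₂ = 2.200000 − (-2.412000)·(2.200000 − 2.500000) / (-2.412000 − 1.875000) = 2.200000 − (0.723600)/(-4.287000) = 2.368789
f(2.368789) = -0.156552
s₃ = 2.368789 − (-0.156552)·(2.368789 − 2.200000) / (-0.156552 − (-2.412000)) = 2.368789 − (-0.026424)/(2.255448) = 2.380505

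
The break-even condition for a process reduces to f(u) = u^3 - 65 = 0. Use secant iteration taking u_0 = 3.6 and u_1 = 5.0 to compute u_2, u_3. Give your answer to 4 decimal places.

f(3.6) = -18.344000, f(5.0) = 60.000000
u_2 = 5.000000 − 60.000000·(5.000000 − 3.600000) / (60.000000 − (-18.344000)) = 5.000000 − (84.000000)/(78.344000) = 3.927806
f(3.927806) = -4.403164
u_3 = 3.927806 − (-4.403164)·(3.927806 − 5.000000) / (-4.403164 − 60.000000) = 3.927806 − (4.721048)/(-64.403164) = 4.001110

3.9278, 4.0011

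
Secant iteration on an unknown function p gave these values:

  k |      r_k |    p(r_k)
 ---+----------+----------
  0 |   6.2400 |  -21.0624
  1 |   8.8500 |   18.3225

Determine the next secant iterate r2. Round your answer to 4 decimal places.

r2 = 8.8500 − 18.3225·(8.8500 − 6.2400) / (18.3225 − (-21.0624))
   = 8.8500 − (47.821725)/(39.384900) = 7.635785

7.6358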